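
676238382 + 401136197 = 1077374579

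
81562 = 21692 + 59870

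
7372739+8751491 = 16124230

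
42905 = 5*8581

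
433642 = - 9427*( - 46 )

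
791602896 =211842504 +579760392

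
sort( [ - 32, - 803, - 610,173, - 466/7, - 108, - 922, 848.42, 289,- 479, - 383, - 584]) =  [ - 922, - 803, - 610, - 584,- 479, - 383,  -  108, - 466/7, - 32, 173, 289,848.42]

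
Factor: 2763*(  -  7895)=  -21813885 = - 3^2 * 5^1*307^1*1579^1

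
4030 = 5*806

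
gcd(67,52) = 1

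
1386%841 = 545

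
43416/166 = 261 + 45/83 = 261.54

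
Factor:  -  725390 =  - 2^1*5^1*17^2*251^1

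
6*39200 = 235200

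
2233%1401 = 832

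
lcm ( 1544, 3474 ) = 13896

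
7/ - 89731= -1+89724/89731 = - 0.00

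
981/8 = 981/8 = 122.62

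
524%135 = 119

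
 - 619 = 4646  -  5265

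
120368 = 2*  60184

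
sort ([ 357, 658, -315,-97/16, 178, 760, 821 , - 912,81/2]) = [ - 912, - 315, - 97/16, 81/2, 178,357, 658, 760 , 821] 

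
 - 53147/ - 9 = 5905 + 2/9 = 5905.22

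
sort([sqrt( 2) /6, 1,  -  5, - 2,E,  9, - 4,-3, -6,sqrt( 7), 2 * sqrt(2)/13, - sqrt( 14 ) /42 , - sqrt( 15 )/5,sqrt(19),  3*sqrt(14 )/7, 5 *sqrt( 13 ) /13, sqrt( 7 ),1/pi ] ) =[ - 6,-5, - 4, - 3 , - 2, - sqrt( 15 )/5, - sqrt( 14)/42, 2*sqrt( 2)/13,sqrt( 2 )/6,1/pi,1, 5*sqrt ( 13 )/13,3* sqrt(14 )/7,sqrt( 7 ),sqrt( 7 ),E  ,  sqrt( 19),9] 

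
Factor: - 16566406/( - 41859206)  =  727^( - 1 )*28789^( - 1 ) * 8283203^1 =8283203/20929603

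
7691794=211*36454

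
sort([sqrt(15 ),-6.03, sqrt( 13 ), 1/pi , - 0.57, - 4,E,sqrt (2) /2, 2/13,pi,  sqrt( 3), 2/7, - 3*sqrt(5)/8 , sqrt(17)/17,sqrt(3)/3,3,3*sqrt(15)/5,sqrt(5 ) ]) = [ - 6.03, - 4, - 3*sqrt(5 ) /8, - 0.57, 2/13 , sqrt(17 ) /17, 2/7 , 1/pi,sqrt(3 ) /3,sqrt( 2) /2 , sqrt( 3), sqrt ( 5) , 3* sqrt(15)/5, E, 3,pi, sqrt( 13), sqrt(15)] 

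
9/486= 1/54 = 0.02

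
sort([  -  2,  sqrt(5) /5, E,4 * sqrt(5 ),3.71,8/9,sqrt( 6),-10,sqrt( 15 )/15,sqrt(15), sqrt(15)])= [ - 10,-2, sqrt (15 ) /15, sqrt(5)/5, 8/9,sqrt(6 ),E, 3.71,sqrt(15 ) , sqrt (15),4 * sqrt(  5 )]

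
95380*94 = 8965720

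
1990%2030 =1990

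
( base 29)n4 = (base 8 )1237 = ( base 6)3035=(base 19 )1g6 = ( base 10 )671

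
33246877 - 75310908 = -42064031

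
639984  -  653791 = -13807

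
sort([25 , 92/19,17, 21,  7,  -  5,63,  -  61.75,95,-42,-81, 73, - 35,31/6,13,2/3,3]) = [ - 81, - 61.75, -42, - 35, - 5,2/3,3,92/19, 31/6,7,13,17,21,25,63,73, 95 ] 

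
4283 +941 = 5224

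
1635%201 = 27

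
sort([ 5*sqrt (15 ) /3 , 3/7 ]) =[3/7,5*sqrt( 15 ) /3 ] 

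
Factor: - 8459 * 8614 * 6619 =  - 2^1*11^1 * 59^1*73^1 * 769^1*6619^1=- 482298902294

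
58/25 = 2 + 8/25 = 2.32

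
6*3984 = 23904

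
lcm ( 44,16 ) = 176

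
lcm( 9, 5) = 45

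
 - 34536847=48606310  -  83143157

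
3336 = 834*4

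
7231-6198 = 1033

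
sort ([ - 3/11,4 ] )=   [-3/11, 4 ]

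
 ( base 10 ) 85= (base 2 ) 1010101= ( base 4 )1111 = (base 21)41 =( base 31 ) 2N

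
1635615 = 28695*57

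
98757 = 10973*9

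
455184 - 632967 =- 177783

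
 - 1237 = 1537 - 2774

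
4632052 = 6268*739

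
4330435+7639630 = 11970065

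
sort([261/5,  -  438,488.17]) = [ - 438, 261/5, 488.17] 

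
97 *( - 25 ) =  - 2425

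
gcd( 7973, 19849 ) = 1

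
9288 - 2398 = 6890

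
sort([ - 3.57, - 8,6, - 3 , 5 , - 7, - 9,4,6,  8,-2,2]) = [-9, - 8, - 7, - 3.57, - 3, - 2,2, 4,5,6,6,8 ] 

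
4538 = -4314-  - 8852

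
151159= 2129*71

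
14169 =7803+6366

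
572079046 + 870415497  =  1442494543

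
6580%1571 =296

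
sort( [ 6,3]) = [ 3,6] 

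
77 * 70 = 5390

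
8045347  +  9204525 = 17249872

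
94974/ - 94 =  - 47487/47 = -1010.36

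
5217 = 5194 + 23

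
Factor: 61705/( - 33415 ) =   -  301/163 = - 7^1*43^1*163^(  -  1 ) 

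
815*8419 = 6861485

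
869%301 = 267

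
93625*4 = 374500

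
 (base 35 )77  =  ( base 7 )510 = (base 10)252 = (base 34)7E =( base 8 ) 374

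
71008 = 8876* 8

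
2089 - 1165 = 924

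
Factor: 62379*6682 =2^1*3^2*13^1*29^1*239^1*257^1 = 416816478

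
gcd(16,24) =8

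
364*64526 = 23487464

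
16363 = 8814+7549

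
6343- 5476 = 867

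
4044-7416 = -3372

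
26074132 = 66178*394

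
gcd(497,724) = 1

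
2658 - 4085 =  - 1427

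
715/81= 715/81 = 8.83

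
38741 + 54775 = 93516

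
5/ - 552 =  - 5/552 = -0.01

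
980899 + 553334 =1534233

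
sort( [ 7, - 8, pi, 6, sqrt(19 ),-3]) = [ - 8, - 3,pi,sqrt(19 ), 6,7]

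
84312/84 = 7026/7 = 1003.71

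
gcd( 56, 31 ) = 1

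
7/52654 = 1/7522 = 0.00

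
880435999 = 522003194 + 358432805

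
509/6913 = 509/6913  =  0.07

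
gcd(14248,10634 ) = 26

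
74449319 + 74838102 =149287421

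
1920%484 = 468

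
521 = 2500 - 1979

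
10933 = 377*29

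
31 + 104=135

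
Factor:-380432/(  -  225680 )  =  59/35 = 5^(  -  1)*7^( - 1)*59^1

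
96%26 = 18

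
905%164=85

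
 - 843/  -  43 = 843/43=   19.60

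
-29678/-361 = 82 + 4/19 = 82.21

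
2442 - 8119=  - 5677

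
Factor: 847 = 7^1*11^2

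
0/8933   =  0 = 0.00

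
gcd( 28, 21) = 7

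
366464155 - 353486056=12978099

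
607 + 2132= 2739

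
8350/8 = 1043+ 3/4 = 1043.75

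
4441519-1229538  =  3211981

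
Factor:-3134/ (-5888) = 1567/2944 = 2^( - 7)*23^(-1) * 1567^1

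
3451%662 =141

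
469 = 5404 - 4935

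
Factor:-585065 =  - 5^1*13^1*9001^1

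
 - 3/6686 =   -  1  +  6683/6686 =- 0.00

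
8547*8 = 68376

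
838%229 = 151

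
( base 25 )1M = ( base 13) 38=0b101111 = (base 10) 47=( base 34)1D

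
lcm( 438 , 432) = 31536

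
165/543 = 55/181 = 0.30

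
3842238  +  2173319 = 6015557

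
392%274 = 118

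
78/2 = 39 = 39.00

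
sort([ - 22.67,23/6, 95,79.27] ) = [ - 22.67, 23/6,  79.27,95 ] 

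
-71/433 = - 1 + 362/433 = - 0.16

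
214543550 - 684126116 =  - 469582566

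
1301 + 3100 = 4401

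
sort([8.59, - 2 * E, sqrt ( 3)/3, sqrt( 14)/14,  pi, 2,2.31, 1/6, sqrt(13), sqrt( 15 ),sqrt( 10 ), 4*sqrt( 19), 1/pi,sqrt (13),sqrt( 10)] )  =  [ - 2 * E, 1/6,sqrt( 14) /14, 1/pi,sqrt( 3 )/3,2, 2.31,pi, sqrt( 10) , sqrt ( 10), sqrt(13) , sqrt( 13),sqrt(15), 8.59,4 * sqrt(19)]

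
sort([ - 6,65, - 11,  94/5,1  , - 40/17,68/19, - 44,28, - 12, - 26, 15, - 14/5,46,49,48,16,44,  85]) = [ - 44, - 26, - 12  , -11 , - 6, - 14/5, - 40/17,1, 68/19,15,16,94/5,28,44,46, 48,49,65,  85 ] 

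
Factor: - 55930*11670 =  - 2^2*3^1*5^2*7^1*17^1 *47^1 * 389^1 = - 652703100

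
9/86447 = 9/86447 = 0.00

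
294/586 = 147/293= 0.50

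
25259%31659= 25259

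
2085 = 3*695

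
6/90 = 1/15 = 0.07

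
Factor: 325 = 5^2* 13^1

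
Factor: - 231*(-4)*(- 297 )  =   - 2^2*3^4*7^1*11^2 = - 274428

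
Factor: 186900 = 2^2*3^1*5^2*7^1*89^1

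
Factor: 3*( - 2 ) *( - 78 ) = 2^2*3^2*13^1 = 468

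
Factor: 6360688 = 2^4* 397543^1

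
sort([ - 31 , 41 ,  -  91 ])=[-91, - 31, 41] 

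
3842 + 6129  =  9971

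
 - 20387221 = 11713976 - 32101197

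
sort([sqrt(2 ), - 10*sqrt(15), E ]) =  [ - 10*sqrt( 15 ), sqrt( 2 ), E ]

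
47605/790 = 60+41/158 = 60.26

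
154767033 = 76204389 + 78562644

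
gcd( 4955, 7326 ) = 1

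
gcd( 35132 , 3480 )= 4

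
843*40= 33720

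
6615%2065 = 420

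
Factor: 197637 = 3^1*11^1*53^1*113^1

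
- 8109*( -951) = 7711659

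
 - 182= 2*( - 91)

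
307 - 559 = -252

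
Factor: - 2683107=- 3^2*7^1*42589^1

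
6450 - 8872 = -2422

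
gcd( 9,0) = 9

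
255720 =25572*10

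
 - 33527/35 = - 958 + 3/35 = - 957.91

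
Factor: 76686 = 2^1*3^1 * 12781^1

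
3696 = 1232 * 3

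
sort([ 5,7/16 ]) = [ 7/16, 5] 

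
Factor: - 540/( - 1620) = 3^ ( - 1)= 1/3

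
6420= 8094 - 1674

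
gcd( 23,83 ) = 1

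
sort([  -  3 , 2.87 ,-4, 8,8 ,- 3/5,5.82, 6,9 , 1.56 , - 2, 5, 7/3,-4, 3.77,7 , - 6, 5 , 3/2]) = [-6,-4, - 4 , - 3, - 2 ,  -  3/5, 3/2, 1.56, 7/3, 2.87,  3.77, 5, 5,5.82, 6,7,  8, 8,9]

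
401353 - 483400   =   - 82047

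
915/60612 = 305/20204 = 0.02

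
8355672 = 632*13221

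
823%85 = 58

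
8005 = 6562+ 1443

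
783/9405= 87/1045 = 0.08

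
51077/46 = 1110 + 17/46 = 1110.37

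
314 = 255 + 59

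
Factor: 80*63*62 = 312480 = 2^5 * 3^2 * 5^1*7^1*31^1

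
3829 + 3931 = 7760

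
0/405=0  =  0.00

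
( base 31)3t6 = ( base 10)3788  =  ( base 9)5168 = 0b111011001100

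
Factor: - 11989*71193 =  - 3^1 *19^2*631^1*1249^1  =  - 853532877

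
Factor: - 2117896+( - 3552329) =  - 3^2 *5^2*11^1 * 29^1*79^1 = - 5670225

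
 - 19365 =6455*( - 3)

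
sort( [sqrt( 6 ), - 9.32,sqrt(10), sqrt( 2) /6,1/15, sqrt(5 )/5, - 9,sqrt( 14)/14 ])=[ - 9.32, - 9 , 1/15,sqrt(2)/6, sqrt(14 ) /14, sqrt(5)/5, sqrt (6), sqrt( 10 )]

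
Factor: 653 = 653^1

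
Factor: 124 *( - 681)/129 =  -2^2*31^1*43^ ( - 1)*227^1 = - 28148/43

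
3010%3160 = 3010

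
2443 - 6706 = -4263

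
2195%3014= 2195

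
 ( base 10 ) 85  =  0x55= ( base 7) 151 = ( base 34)2H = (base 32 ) 2l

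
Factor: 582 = 2^1*3^1 * 97^1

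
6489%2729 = 1031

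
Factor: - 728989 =- 83^1 * 8783^1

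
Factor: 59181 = 3^1 * 19727^1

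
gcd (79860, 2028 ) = 12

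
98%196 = 98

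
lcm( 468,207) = 10764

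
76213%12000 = 4213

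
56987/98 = 1163/2 = 581.50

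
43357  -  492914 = -449557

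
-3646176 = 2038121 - 5684297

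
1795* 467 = 838265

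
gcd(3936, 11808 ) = 3936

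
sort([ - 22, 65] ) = [-22 , 65 ]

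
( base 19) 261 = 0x345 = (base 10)837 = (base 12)599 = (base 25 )18c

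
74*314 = 23236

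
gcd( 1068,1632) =12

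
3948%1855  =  238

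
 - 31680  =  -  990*32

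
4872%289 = 248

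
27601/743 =27601/743 = 37.15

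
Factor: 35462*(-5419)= - 2^1*7^1*17^1*149^1*5419^1 = - 192168578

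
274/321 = 274/321 = 0.85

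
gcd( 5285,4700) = 5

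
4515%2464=2051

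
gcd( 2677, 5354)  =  2677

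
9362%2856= 794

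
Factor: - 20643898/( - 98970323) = 2^1*11^1*67^( - 1)*938359^1*1477169^(  -  1)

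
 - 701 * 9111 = -6386811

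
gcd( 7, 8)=1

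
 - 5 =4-9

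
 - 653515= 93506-747021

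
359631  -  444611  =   - 84980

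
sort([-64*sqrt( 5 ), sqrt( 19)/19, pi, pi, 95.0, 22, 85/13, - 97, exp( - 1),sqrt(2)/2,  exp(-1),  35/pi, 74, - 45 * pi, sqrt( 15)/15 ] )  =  [ - 64*sqrt( 5 ) , - 45*pi  , - 97,sqrt(19 ) /19, sqrt (15)/15,  exp(  -  1),exp(-1),  sqrt ( 2 ) /2, pi, pi, 85/13, 35/pi,  22, 74,95.0]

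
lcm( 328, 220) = 18040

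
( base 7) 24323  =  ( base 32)662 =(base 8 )14302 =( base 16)18C2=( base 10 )6338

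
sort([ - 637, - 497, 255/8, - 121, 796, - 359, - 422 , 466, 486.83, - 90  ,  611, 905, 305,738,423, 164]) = [ - 637, - 497,- 422, - 359, - 121, - 90, 255/8, 164, 305,423,466, 486.83, 611,  738, 796,905 ]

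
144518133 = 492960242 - 348442109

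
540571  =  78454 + 462117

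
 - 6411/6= -2137/2 = - 1068.50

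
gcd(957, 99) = 33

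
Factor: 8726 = 2^1*4363^1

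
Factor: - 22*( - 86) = 1892 = 2^2*11^1*43^1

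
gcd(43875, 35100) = 8775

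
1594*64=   102016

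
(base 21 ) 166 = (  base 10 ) 573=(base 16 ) 23d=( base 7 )1446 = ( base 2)1000111101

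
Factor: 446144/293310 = 223072/146655 = 2^5*3^ ( - 2)*5^( - 1)*3259^(-1) * 6971^1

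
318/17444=159/8722 = 0.02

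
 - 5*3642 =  - 18210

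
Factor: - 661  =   -661^1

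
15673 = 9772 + 5901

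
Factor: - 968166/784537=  - 2^1 * 3^3*13^( - 1)*29^( - 1 )*2081^ ( - 1 )*17929^1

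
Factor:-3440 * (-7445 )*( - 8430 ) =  - 215899044000=-2^5 * 3^1*5^3 * 43^1*281^1*1489^1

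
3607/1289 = 3607/1289 = 2.80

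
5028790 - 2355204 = 2673586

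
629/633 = 629/633 = 0.99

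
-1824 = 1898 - 3722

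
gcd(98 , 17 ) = 1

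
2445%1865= 580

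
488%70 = 68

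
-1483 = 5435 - 6918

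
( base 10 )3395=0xd43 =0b110101000011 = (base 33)33t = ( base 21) 7ee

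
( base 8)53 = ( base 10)43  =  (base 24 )1j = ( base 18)27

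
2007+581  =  2588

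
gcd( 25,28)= 1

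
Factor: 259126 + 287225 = 546351  =  3^1*13^1 *14009^1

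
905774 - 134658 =771116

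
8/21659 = 8/21659 =0.00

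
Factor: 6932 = 2^2*1733^1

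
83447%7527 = 650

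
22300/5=4460 = 4460.00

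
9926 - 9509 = 417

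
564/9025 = 564/9025 = 0.06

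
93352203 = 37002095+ 56350108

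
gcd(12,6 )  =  6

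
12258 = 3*4086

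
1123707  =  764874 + 358833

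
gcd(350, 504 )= 14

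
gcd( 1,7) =1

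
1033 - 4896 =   -  3863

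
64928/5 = 64928/5 = 12985.60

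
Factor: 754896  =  2^4*3^1*15727^1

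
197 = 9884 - 9687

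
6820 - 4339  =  2481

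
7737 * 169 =1307553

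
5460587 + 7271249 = 12731836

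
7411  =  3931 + 3480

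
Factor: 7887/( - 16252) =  - 2^( - 2 )*3^1*11^1*17^(-1) = -33/68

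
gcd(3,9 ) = 3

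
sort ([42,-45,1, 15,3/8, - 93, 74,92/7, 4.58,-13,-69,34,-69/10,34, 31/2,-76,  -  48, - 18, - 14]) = [ - 93,  -  76, -69,-48,-45,-18,-14,-13, - 69/10, 3/8, 1, 4.58,92/7,15,31/2,34, 34, 42,74] 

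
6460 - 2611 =3849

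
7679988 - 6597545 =1082443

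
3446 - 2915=531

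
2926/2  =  1463 = 1463.00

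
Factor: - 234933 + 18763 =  - 216170 =-2^1 * 5^1*21617^1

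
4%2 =0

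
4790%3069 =1721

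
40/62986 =20/31493 = 0.00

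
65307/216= 302 + 25/72 = 302.35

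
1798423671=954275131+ 844148540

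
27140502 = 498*54499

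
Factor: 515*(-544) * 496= - 2^9*5^1*  17^1*31^1*103^1 = - 138959360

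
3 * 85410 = 256230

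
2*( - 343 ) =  - 686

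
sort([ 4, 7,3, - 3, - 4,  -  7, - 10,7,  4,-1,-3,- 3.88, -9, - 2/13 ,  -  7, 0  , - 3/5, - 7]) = [ - 10, - 9, - 7, - 7, - 7, - 4, - 3.88, - 3,  -  3, - 1, - 3/5, - 2/13,0, 3, 4,4 , 7,7]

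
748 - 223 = 525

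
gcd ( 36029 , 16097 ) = 1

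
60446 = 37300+23146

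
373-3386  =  -3013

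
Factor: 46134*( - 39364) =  - 1816018776 = -2^3*3^2*11^1*13^1*233^1*757^1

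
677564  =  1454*466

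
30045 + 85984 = 116029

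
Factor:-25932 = -2^2*3^1*2161^1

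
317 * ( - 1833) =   -  581061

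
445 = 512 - 67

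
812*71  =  57652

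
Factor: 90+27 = 3^2*13^1 = 117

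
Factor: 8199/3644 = 9/4  =  2^( - 2)*3^2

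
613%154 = 151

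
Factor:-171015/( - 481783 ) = 3^1*5^1*13^1*19^( - 1 )*877^1*25357^ ( - 1)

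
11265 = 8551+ 2714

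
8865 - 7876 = 989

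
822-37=785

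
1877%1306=571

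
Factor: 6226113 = 3^1*199^1*10429^1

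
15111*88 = 1329768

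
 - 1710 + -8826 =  - 10536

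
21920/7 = 3131+3/7 = 3131.43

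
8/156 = 2/39 = 0.05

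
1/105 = 1/105 = 0.01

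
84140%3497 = 212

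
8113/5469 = 8113/5469 = 1.48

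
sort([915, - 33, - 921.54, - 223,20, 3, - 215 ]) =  [ - 921.54, - 223, - 215 , - 33,3,20 , 915] 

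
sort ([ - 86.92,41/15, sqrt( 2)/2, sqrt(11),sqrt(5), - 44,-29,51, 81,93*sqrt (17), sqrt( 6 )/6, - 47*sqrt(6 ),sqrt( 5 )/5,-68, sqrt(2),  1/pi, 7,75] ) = [ - 47*sqrt( 6 ), - 86.92,-68,-44 ,  -  29 , 1/pi, sqrt( 6)/6,sqrt( 5)/5 , sqrt(2)/2,sqrt(2 ),sqrt(5 ),41/15, sqrt(11 ),7, 51,75,81, 93*sqrt(17 )] 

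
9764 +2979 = 12743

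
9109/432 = 21 + 37/432 = 21.09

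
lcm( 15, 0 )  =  0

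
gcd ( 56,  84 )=28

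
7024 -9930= -2906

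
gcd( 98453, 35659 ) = 1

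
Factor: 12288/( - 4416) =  - 2^6*23^(  -  1) = - 64/23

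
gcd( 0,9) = 9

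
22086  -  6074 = 16012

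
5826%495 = 381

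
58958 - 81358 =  - 22400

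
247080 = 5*49416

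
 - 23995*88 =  - 2111560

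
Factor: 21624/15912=3^(  -  1)*13^( - 1) * 53^1 = 53/39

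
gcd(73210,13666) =2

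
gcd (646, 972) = 2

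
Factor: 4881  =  3^1 * 1627^1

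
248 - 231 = 17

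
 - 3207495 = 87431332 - 90638827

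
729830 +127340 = 857170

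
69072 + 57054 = 126126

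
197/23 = 197/23 = 8.57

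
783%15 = 3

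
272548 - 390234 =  - 117686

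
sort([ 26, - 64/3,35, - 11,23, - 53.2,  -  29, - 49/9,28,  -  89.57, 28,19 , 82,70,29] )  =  [-89.57,  -  53.2, - 29,  -  64/3, -11,  -  49/9,19, 23,26,28, 28,29,35,  70,  82]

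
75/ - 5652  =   - 25/1884 = - 0.01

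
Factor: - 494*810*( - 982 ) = 2^3 * 3^4 * 5^1*13^1*19^1*491^1 = 392937480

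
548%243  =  62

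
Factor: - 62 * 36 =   -  2^3*3^2 *31^1 = - 2232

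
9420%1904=1804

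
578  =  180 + 398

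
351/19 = 18 +9/19 = 18.47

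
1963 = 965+998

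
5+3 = 8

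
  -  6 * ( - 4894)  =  29364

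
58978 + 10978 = 69956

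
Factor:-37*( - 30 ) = 1110 = 2^1 *3^1*5^1*37^1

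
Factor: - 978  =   - 2^1*3^1*163^1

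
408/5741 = 408/5741= 0.07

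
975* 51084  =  49806900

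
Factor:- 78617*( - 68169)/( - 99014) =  - 172878783/3194= - 2^( - 1 )*3^1*7^1 * 11^1*733^1*1021^1*1597^( - 1)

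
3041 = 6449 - 3408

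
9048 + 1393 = 10441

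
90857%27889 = 7190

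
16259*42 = 682878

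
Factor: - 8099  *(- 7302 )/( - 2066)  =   - 29569449/1033 =- 3^1*7^1*13^1*89^1*1033^( - 1 )*1217^1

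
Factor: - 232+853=3^3*23^1=621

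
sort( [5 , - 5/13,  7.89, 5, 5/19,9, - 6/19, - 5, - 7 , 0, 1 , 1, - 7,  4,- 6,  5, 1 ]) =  [ - 7, - 7, - 6,-5 , - 5/13,-6/19, 0, 5/19, 1, 1,  1,4,5,5,5, 7.89,  9 ]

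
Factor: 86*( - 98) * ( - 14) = 117992 = 2^3 * 7^3 * 43^1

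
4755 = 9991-5236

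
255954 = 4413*58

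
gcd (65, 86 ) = 1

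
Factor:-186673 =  - 29^1*41^1*157^1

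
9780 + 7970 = 17750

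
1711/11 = 1711/11 = 155.55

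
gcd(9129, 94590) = 3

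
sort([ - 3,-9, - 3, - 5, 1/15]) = [ - 9, - 5, - 3, - 3, 1/15]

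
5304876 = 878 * 6042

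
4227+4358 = 8585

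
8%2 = 0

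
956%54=38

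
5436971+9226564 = 14663535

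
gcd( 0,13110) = 13110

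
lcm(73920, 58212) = 4656960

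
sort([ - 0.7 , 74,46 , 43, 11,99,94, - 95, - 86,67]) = [-95,-86, - 0.7,11,43, 46, 67, 74,94,99]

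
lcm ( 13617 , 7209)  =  122553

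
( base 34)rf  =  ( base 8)1645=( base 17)33F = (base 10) 933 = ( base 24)1EL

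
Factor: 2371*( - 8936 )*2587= - 2^3*13^1*199^1*1117^1*2371^1 = - 54811431272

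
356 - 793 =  - 437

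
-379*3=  - 1137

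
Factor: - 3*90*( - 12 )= 3240 = 2^3*3^4*5^1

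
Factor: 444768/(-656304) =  - 82/121 = - 2^1* 11^(-2)*41^1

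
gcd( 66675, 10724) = 7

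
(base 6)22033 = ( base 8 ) 5745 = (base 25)4lk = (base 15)d80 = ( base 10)3045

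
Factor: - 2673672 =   -  2^3*3^1 * 101^1*1103^1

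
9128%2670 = 1118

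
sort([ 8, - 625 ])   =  [ - 625,  8 ] 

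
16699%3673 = 2007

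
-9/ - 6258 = 3/2086= 0.00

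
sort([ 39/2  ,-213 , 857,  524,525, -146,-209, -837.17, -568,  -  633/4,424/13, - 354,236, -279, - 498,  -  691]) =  [-837.17, - 691, - 568, - 498 , - 354, - 279 ,- 213, - 209, -633/4, - 146,  39/2,424/13, 236,524,525,857]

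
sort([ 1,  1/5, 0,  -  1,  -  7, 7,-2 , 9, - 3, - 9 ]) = [-9, - 7,  -  3,-2, - 1, 0, 1/5,1, 7, 9]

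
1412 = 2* 706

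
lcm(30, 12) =60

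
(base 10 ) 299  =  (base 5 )2144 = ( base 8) 453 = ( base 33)92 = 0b100101011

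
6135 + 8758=14893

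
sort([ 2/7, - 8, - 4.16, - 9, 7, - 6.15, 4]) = [ - 9,-8, - 6.15, - 4.16,2/7,  4,  7 ] 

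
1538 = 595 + 943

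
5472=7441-1969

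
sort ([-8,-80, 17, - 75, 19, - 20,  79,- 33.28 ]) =[ - 80, - 75, - 33.28, - 20, - 8, 17, 19,79]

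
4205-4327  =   - 122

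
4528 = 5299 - 771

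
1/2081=1/2081  =  0.00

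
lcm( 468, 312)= 936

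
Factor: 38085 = 3^1*5^1 * 2539^1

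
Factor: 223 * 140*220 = 6868400 = 2^4*5^2  *7^1 * 11^1*223^1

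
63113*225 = 14200425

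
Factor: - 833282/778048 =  - 416641/389024 = - 2^( - 5)*373^1 * 1117^1 * 12157^(- 1)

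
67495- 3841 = 63654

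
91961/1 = 91961 = 91961.00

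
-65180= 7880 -73060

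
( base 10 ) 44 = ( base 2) 101100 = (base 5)134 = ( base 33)1B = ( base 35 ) 19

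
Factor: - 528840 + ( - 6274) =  - 535114 = - 2^1*267557^1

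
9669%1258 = 863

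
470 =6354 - 5884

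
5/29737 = 5/29737 = 0.00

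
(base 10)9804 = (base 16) 264c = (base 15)2D89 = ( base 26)ED2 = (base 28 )CE4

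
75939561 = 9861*7701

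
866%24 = 2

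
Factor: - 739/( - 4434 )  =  2^(-1)* 3^( - 1 ) = 1/6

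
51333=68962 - 17629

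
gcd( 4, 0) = 4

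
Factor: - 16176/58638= -2^3*29^( - 1 ) = -  8/29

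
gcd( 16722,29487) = 3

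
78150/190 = 411 + 6/19= 411.32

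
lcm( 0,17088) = 0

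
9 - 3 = 6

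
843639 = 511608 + 332031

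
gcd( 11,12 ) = 1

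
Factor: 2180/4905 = 4/9 = 2^2*3^( -2 ) 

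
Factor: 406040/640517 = 2^3*5^1 * 233^(-1)*2749^( - 1 )*10151^1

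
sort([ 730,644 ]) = [ 644,730 ]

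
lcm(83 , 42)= 3486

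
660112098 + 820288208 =1480400306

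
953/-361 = - 953/361 = - 2.64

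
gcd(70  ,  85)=5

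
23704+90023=113727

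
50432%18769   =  12894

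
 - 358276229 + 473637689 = 115361460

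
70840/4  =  17710= 17710.00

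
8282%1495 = 807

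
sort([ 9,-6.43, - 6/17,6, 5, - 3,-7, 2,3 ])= [-7, - 6.43, - 3, - 6/17, 2,3,5, 6, 9] 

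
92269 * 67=6182023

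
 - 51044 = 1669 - 52713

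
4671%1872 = 927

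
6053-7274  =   - 1221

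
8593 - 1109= 7484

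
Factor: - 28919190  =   - 2^1*3^1*5^1 * 963973^1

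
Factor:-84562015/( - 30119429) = 5^1*29^( - 1)*89^1 *190027^1 *1038601^( - 1 ) 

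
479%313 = 166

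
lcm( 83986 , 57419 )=5627062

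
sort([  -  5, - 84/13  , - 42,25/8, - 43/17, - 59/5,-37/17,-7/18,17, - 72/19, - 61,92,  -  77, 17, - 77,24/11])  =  [ - 77, - 77,  -  61,- 42,-59/5, - 84/13, - 5, - 72/19, - 43/17, - 37/17, - 7/18, 24/11,25/8,  17,17,92]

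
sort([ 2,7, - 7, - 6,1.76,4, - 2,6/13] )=[ - 7,  -  6, - 2, 6/13,1.76,  2, 4, 7]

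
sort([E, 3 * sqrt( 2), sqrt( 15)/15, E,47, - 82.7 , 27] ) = [ - 82.7,  sqrt (15 )/15,E , E , 3 *sqrt(2), 27, 47 ] 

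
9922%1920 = 322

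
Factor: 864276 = 2^2*3^1*7^1*10289^1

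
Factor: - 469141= - 469141^1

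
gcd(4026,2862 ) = 6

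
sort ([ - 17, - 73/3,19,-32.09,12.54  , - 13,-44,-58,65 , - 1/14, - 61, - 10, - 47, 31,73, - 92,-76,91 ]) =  [  -  92 , - 76, - 61,  -  58, - 47, - 44 , - 32.09 ,-73/3, - 17,-13, - 10,  -  1/14,  12.54,  19,31,65, 73,91 ] 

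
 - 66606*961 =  - 64008366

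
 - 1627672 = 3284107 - 4911779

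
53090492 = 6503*8164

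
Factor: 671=11^1 * 61^1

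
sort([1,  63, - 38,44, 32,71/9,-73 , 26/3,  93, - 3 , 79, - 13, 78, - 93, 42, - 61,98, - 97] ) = [ - 97, - 93,  -  73, - 61, - 38, - 13,-3,1, 71/9,26/3,  32, 42,  44, 63,  78, 79,93, 98]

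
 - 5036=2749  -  7785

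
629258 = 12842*49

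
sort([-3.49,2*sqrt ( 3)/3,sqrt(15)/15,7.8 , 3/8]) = [- 3.49 , sqrt( 15 )/15,3/8,2*sqrt ( 3)/3, 7.8]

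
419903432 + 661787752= 1081691184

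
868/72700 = 217/18175= 0.01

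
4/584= 1/146 =0.01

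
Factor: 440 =2^3*5^1*11^1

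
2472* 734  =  1814448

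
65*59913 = 3894345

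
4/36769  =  4/36769 = 0.00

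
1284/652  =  321/163 = 1.97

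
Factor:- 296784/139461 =-432/203 = - 2^4*3^3*7^ ( - 1 )*29^ (  -  1)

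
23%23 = 0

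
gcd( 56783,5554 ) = 1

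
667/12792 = 667/12792 = 0.05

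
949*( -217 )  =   -205933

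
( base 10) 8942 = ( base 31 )99e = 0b10001011101110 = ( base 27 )C75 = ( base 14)338a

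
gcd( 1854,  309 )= 309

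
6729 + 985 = 7714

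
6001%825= 226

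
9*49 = 441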